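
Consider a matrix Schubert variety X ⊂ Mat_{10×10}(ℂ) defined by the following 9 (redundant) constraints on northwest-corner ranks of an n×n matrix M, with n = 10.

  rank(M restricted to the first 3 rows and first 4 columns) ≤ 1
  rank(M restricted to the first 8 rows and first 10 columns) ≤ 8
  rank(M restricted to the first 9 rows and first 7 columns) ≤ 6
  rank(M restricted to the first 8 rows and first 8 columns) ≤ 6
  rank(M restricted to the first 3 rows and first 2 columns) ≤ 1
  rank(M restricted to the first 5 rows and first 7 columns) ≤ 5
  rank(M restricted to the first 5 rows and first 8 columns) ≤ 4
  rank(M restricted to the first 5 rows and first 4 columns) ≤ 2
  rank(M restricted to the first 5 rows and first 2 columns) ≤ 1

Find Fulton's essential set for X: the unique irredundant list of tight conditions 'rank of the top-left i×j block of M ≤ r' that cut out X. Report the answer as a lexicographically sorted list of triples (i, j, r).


The tightest implied rank at each (i,j), from the 9 conditions:

  R[1]: 1, 1, 1, 1, 1, 1, 1, 1, 1, 1
  R[2]: 1, 1, 1, 1, 2, 2, 2, 2, 2, 2
  R[3]: 1, 1, 1, 1, 2, 3, 3, 3, 3, 3
  R[4]: 1, 1, 2, 2, 3, 4, 4, 4, 4, 4
  R[5]: 1, 1, 2, 2, 3, 4, 4, 4, 5, 5
  R[6]: 1, 2, 3, 3, 4, 5, 5, 5, 6, 6
  R[7]: 1, 2, 3, 4, 5, 6, 6, 6, 7, 7
  R[8]: 1, 2, 3, 4, 5, 6, 6, 6, 7, 8
  R[9]: 1, 2, 3, 4, 5, 6, 6, 7, 8, 9
  R[10]: 1, 2, 3, 4, 5, 6, 7, 8, 9, 10

giving w = (1, 5, 6, 3, 9, 2, 4, 10, 8, 7) via Δ²R.

D(w) has 14 cells with 6 SE-corners; essential set:

[(3, 4, 1), (5, 2, 1), (5, 4, 2), (5, 8, 4), (8, 8, 6), (9, 7, 6)]


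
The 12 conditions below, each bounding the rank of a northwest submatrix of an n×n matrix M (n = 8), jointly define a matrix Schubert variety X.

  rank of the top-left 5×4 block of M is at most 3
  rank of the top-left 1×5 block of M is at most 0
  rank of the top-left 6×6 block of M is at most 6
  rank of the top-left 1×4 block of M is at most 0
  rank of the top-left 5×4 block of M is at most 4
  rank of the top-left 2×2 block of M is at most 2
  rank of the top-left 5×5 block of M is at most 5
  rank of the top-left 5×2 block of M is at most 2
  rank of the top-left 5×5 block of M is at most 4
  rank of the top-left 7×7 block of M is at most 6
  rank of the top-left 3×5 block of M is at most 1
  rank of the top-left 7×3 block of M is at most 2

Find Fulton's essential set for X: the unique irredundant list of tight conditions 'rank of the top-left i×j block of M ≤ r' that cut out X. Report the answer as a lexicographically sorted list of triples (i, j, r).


Rank table r_w(8×8) implied by the 12 constraints:

  i=1: 0, 0, 0, 0, 0, 1, 1, 1
  i=2: 1, 1, 1, 1, 1, 2, 2, 2
  i=3: 1, 1, 1, 1, 1, 2, 3, 3
  i=4: 1, 2, 2, 2, 2, 3, 4, 4
  i=5: 1, 2, 2, 3, 3, 4, 5, 5
  i=6: 1, 2, 2, 3, 4, 5, 6, 6
  i=7: 1, 2, 2, 3, 4, 5, 6, 7
  i=8: 1, 2, 3, 4, 5, 6, 7, 8

the unique w with this rank table is (6, 1, 7, 2, 4, 5, 8, 3).

D(w) has 12 cells with 3 SE-corners; essential set:

[(1, 5, 0), (3, 5, 1), (7, 3, 2)]


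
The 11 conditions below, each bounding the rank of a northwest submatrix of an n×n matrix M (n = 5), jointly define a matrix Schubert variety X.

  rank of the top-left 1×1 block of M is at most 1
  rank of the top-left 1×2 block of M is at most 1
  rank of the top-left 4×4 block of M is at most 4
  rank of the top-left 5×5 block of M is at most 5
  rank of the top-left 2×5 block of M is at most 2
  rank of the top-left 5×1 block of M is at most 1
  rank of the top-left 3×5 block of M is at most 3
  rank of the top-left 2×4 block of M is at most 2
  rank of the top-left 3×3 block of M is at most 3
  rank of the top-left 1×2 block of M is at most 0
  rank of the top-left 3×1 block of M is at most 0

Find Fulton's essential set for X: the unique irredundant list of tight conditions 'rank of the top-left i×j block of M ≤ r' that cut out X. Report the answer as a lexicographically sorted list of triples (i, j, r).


Recovering R(i,j) via the rank-extension bound from the 11 conditions:

  i=1: 0  0  1  1  1
  i=2: 0  1  2  2  2
  i=3: 0  1  2  3  3
  i=4: 1  2  3  4  4
  i=5: 1  2  3  4  5

hence w(1..5) = (3, 2, 4, 1, 5).

Fulton essential set (2 of the 4 Rothe cells):

[(1, 2, 0), (3, 1, 0)]


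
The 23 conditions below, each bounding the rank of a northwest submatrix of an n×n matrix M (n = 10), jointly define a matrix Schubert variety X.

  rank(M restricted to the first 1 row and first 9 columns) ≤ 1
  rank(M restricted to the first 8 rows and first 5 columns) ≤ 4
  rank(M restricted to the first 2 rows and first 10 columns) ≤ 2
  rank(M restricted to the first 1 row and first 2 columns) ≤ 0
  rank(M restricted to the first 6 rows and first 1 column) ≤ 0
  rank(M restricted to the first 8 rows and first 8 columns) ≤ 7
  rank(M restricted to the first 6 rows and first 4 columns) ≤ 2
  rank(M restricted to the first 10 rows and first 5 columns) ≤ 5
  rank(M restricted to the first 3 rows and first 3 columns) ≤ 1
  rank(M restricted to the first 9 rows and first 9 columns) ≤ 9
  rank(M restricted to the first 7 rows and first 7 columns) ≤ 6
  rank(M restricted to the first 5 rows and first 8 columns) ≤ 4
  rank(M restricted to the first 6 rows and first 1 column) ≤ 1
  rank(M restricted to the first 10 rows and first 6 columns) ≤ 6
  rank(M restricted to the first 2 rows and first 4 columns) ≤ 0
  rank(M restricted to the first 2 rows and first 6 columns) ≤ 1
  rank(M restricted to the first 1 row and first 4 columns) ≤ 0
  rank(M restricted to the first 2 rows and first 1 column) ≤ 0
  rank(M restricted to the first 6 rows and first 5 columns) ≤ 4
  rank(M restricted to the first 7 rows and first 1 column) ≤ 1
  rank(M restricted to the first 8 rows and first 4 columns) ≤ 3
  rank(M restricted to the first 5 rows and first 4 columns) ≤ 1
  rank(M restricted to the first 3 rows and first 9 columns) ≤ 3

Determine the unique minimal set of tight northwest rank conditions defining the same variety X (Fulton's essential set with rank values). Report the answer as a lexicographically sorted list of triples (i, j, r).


Recovering R(i,j) via the rank-extension bound from the 23 conditions:

  row 1: 0 | 0 | 0 | 0 | 1 | 1 | 1 | 1 | 1 | 1
  row 2: 0 | 0 | 0 | 0 | 1 | 1 | 2 | 2 | 2 | 2
  row 3: 0 | 1 | 1 | 1 | 2 | 2 | 3 | 3 | 3 | 3
  row 4: 0 | 1 | 1 | 1 | 2 | 3 | 4 | 4 | 4 | 4
  row 5: 0 | 1 | 1 | 1 | 2 | 3 | 4 | 4 | 5 | 5
  row 6: 0 | 1 | 2 | 2 | 3 | 4 | 5 | 5 | 6 | 6
  row 7: 1 | 2 | 3 | 3 | 4 | 5 | 6 | 6 | 7 | 7
  row 8: 1 | 2 | 3 | 3 | 4 | 5 | 6 | 7 | 8 | 8
  row 9: 1 | 2 | 3 | 4 | 5 | 6 | 7 | 8 | 9 | 9
  row 10: 1 | 2 | 3 | 4 | 5 | 6 | 7 | 8 | 9 | 10

giving w = (5, 7, 2, 6, 9, 3, 1, 8, 4, 10) via Δ²R.

ℓ(w)=19; the 6 essential cells (i,j,r):

[(2, 4, 0), (2, 6, 1), (5, 4, 1), (5, 8, 4), (6, 1, 0), (8, 4, 3)]


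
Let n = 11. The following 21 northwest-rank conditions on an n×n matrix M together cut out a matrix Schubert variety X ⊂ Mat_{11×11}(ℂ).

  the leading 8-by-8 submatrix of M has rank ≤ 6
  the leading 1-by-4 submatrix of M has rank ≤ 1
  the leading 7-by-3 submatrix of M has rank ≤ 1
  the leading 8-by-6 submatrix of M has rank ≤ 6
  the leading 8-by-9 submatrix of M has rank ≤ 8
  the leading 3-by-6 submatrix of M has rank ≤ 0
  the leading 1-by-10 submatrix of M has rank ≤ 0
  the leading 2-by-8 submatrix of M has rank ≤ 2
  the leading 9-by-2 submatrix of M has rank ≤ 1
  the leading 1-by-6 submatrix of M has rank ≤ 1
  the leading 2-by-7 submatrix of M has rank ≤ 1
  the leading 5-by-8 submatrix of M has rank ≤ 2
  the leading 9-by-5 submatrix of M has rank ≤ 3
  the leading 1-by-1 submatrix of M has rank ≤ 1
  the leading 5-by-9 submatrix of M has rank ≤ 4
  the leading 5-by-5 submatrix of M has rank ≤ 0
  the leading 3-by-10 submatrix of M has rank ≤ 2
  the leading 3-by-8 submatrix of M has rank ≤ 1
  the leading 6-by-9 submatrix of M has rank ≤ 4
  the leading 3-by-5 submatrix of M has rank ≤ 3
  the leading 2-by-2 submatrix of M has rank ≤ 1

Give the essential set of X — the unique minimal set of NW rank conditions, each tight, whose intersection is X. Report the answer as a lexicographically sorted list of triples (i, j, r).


Recovering R(i,j) via the rank-extension bound from the 21 conditions:

  0  0  0  0  0  0  0  0  0  0  1
  0  0  0  0  0  0  1  1  1  1  2
  0  0  0  0  0  0  1  1  2  2  3
  0  0  0  0  0  1  2  2  3  3  4
  0  0  0  0  0  1  2  2  3  4  5
  1  1  1  1  1  2  3  3  4  5  6
  1  1  1  2  2  3  4  4  5  6  7
  1  1  2  3  3  4  5  5  6  7  8
  1  1  2  3  3  4  5  6  7  8  9
  1  2  3  4  4  5  6  7  8  9  10
  1  2  3  4  5  6  7  8  9  10  11

the unique w with this rank table is (11, 7, 9, 6, 10, 1, 4, 3, 8, 2, 5).

8 SE-corners of the 39-cell Rothe diagram give Ess(w):

[(1, 10, 0), (3, 6, 0), (3, 8, 1), (5, 5, 0), (5, 8, 2), (7, 3, 1), (9, 2, 1), (9, 5, 3)]


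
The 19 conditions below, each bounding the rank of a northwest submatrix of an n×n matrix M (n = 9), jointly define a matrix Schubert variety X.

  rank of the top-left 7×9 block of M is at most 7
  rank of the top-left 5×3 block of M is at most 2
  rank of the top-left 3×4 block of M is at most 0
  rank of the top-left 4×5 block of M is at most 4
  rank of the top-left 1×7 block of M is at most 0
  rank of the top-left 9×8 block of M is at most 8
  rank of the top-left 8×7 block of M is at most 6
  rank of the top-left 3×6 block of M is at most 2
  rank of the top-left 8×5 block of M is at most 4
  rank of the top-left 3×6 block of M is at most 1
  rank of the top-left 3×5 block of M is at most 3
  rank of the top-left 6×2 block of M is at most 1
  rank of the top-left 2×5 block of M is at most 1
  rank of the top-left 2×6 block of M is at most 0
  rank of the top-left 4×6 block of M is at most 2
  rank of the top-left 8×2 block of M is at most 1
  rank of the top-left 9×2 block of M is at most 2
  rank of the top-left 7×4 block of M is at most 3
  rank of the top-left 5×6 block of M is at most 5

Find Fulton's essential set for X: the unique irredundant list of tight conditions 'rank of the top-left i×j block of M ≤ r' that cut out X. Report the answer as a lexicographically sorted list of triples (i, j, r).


The tightest implied rank at each (i,j), from the 19 conditions:

  row 1: 0  0  0  0  0  0  0  1  1
  row 2: 0  0  0  0  0  0  1  2  2
  row 3: 0  0  0  0  1  1  2  3  3
  row 4: 1  1  1  1  2  2  3  4  4
  row 5: 1  1  2  2  3  3  4  5  5
  row 6: 1  1  2  3  4  4  5  6  6
  row 7: 1  1  2  3  4  5  6  7  7
  row 8: 1  1  2  3  4  5  6  7  8
  row 9: 1  2  3  4  5  6  7  8  9

second differences of R give the permutation w = (8, 7, 5, 1, 3, 4, 6, 9, 2).

D(w) has 21 cells with 4 SE-corners; essential set:

[(1, 7, 0), (2, 6, 0), (3, 4, 0), (8, 2, 1)]


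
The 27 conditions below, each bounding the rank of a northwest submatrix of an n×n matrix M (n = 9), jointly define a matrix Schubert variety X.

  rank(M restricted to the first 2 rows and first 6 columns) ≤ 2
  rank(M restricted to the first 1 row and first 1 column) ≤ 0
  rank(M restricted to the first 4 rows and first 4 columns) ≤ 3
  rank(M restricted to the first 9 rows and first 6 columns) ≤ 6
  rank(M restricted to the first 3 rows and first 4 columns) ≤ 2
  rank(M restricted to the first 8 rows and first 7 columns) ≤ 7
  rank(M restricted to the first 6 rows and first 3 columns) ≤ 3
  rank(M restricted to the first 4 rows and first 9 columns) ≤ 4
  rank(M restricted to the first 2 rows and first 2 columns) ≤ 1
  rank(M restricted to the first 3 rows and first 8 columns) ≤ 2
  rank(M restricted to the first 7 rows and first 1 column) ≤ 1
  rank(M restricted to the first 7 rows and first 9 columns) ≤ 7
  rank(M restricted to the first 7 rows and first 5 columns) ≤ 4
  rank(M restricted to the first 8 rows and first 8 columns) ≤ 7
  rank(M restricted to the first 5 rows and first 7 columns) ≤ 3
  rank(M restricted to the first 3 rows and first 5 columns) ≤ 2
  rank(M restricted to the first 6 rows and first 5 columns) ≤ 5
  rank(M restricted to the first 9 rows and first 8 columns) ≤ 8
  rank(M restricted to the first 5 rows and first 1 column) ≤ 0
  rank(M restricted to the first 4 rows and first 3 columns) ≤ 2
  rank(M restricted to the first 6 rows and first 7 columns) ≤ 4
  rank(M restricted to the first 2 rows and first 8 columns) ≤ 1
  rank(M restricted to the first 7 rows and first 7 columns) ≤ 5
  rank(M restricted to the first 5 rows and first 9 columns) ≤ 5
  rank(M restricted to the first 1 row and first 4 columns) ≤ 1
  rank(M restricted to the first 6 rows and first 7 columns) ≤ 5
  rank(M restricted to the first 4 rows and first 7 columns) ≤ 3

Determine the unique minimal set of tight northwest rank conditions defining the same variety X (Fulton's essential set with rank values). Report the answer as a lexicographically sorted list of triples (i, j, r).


Reconstructing r_w from the 27 given conditions:

  i=1: 0 1 1 1 1 1 1 1 1
  i=2: 0 1 1 1 1 1 1 1 2
  i=3: 0 1 2 2 2 2 2 2 3
  i=4: 0 1 2 3 3 3 3 3 4
  i=5: 0 1 2 3 3 3 3 4 5
  i=6: 1 2 3 4 4 4 4 5 6
  i=7: 1 2 3 4 4 5 5 6 7
  i=8: 1 2 3 4 5 6 6 7 8
  i=9: 1 2 3 4 5 6 7 8 9

the unique w with this rank table is (2, 9, 3, 4, 8, 1, 6, 5, 7).

4 SE-corners of the 15-cell Rothe diagram give Ess(w):

[(2, 8, 1), (5, 1, 0), (5, 7, 3), (7, 5, 4)]


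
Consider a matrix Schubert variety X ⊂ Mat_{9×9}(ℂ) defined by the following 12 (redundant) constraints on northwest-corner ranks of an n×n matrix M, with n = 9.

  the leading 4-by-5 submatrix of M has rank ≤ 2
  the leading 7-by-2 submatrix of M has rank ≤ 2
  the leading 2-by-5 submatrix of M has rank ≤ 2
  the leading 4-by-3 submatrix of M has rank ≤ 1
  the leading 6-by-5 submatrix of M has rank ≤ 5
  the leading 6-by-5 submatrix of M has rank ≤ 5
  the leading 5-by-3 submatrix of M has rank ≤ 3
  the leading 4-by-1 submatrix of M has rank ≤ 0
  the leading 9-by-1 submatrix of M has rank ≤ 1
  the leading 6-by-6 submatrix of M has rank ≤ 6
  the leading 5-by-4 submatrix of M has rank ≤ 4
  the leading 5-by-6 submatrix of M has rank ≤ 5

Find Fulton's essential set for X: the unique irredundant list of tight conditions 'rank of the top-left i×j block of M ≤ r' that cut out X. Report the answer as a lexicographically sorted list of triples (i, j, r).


Rank table r_w(9×9) implied by the 12 constraints:

  R[1]: 0 1 1 1 1 1 1 1 1
  R[2]: 0 1 1 2 2 2 2 2 2
  R[3]: 0 1 1 2 2 3 3 3 3
  R[4]: 0 1 1 2 2 3 4 4 4
  R[5]: 1 2 2 3 3 4 5 5 5
  R[6]: 1 2 3 4 4 5 6 6 6
  R[7]: 1 2 3 4 5 6 7 7 7
  R[8]: 1 2 3 4 5 6 7 8 8
  R[9]: 1 2 3 4 5 6 7 8 9

giving w = (2, 4, 6, 7, 1, 3, 5, 8, 9) via Δ²R.

ℓ(w)=9; the 3 essential cells (i,j,r):

[(4, 1, 0), (4, 3, 1), (4, 5, 2)]


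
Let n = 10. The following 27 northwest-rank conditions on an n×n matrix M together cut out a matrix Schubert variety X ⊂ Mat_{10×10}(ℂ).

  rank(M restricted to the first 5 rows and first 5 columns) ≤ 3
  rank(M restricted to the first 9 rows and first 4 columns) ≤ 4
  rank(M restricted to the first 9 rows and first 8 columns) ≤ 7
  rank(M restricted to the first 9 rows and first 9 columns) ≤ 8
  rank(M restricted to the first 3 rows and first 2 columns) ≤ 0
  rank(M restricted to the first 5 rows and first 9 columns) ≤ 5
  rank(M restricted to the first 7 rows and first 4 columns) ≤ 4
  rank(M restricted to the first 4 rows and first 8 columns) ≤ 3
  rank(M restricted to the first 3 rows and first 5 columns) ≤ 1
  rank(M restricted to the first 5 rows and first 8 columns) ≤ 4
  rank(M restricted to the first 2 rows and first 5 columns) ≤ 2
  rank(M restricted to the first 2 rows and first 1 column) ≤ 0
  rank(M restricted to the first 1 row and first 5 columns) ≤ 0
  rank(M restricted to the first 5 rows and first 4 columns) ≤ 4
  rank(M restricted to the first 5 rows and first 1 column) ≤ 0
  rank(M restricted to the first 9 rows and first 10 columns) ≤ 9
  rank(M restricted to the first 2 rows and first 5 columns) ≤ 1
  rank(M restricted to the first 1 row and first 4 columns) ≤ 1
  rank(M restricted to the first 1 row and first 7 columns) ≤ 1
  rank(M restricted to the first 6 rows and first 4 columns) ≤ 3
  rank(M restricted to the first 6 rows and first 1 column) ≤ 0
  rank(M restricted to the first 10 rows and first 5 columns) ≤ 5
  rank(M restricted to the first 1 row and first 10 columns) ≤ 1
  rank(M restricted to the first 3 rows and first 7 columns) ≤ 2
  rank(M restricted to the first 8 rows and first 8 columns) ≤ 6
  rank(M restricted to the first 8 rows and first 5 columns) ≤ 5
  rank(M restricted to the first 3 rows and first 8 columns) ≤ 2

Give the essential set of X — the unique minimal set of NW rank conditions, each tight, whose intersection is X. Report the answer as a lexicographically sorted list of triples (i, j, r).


Rank table r_w(10×10) implied by the 27 constraints:

  R[1]: 0  0  0  0  0  1  1  1  1  1
  R[2]: 0  0  1  1  1  2  2  2  2  2
  R[3]: 0  0  1  1  1  2  2  2  3  3
  R[4]: 0  1  2  2  2  3  3  3  4  4
  R[5]: 0  1  2  3  3  4  4  4  5  5
  R[6]: 0  1  2  3  4  5  5  5  6  6
  R[7]: 1  2  3  4  5  6  6  6  7  7
  R[8]: 1  2  3  4  5  6  6  6  7  8
  R[9]: 1  2  3  4  5  6  7  7  8  9
  R[10]: 1  2  3  4  5  6  7  8  9  10

so w = (6, 3, 9, 2, 4, 5, 1, 10, 7, 8).

6 SE-corners of the 18-cell Rothe diagram give Ess(w):

[(1, 5, 0), (3, 2, 0), (3, 5, 1), (3, 8, 2), (6, 1, 0), (8, 8, 6)]


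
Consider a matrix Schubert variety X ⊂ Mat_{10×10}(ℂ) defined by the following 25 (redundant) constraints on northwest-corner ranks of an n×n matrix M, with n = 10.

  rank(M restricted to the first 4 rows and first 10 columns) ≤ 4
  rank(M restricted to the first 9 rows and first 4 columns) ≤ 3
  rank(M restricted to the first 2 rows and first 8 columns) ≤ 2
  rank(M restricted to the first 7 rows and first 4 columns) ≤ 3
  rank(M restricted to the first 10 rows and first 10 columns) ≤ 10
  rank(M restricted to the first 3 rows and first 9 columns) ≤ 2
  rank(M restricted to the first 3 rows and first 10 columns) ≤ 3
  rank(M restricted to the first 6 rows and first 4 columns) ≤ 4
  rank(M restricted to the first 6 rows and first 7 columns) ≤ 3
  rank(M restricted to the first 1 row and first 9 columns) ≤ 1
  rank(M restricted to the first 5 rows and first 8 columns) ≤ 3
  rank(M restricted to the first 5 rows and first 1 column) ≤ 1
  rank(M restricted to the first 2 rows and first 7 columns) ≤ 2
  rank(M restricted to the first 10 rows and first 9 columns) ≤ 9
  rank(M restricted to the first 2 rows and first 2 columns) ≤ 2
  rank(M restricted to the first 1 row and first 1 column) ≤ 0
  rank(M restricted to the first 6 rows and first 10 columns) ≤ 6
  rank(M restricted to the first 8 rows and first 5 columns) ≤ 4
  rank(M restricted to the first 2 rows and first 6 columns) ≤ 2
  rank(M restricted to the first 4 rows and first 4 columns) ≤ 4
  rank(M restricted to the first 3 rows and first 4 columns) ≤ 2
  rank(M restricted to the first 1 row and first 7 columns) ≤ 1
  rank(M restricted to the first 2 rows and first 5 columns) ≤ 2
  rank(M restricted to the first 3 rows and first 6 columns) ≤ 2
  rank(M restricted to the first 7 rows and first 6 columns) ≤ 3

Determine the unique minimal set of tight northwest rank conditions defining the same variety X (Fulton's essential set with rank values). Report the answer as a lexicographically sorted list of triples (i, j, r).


Reconstructing r_w from the 25 given conditions:

  0  1  1  1  1  1  1  1  1  1
  1  2  2  2  2  2  2  2  2  2
  1  2  2  2  2  2  2  2  2  3
  1  2  3  3  3  3  3  3  3  4
  1  2  3  3  3  3  3  3  4  5
  1  2  3  3  3  3  3  4  5  6
  1  2  3  3  3  3  4  5  6  7
  1  2  3  3  4  4  5  6  7  8
  1  2  3  3  4  5  6  7  8  9
  1  2  3  4  5  6  7  8  9  10

giving w = (2, 1, 10, 3, 9, 8, 7, 5, 6, 4) via Δ²R.

6 SE-corners of the 22-cell Rothe diagram give Ess(w):

[(1, 1, 0), (3, 9, 2), (5, 8, 3), (6, 7, 3), (7, 6, 3), (9, 4, 3)]


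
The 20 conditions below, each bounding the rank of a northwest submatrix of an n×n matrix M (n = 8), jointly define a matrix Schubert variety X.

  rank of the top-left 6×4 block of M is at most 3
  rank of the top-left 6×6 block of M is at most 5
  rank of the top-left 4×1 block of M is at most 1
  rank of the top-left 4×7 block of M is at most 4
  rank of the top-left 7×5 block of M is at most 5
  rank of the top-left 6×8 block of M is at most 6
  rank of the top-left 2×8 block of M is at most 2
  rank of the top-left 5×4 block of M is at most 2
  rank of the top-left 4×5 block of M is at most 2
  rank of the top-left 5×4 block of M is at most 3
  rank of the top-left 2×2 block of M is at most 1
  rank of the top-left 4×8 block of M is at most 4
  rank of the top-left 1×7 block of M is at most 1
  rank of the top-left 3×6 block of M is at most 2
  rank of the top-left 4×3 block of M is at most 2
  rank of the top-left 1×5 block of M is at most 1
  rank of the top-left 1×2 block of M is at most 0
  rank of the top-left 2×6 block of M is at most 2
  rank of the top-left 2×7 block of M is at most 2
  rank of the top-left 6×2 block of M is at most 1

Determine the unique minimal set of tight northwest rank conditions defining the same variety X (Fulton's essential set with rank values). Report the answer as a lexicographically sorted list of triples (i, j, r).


Recovering R(i,j) via the rank-extension bound from the 20 conditions:

  row 1: 0, 0, 1, 1, 1, 1, 1, 1
  row 2: 1, 1, 2, 2, 2, 2, 2, 2
  row 3: 1, 1, 2, 2, 2, 2, 3, 3
  row 4: 1, 1, 2, 2, 2, 3, 4, 4
  row 5: 1, 1, 2, 2, 3, 4, 5, 5
  row 6: 1, 1, 2, 3, 4, 5, 6, 6
  row 7: 1, 2, 3, 4, 5, 6, 7, 7
  row 8: 1, 2, 3, 4, 5, 6, 7, 8

giving w = (3, 1, 7, 6, 5, 4, 2, 8) via Δ²R.

5 SE-corners of the 12-cell Rothe diagram give Ess(w):

[(1, 2, 0), (3, 6, 2), (4, 5, 2), (5, 4, 2), (6, 2, 1)]


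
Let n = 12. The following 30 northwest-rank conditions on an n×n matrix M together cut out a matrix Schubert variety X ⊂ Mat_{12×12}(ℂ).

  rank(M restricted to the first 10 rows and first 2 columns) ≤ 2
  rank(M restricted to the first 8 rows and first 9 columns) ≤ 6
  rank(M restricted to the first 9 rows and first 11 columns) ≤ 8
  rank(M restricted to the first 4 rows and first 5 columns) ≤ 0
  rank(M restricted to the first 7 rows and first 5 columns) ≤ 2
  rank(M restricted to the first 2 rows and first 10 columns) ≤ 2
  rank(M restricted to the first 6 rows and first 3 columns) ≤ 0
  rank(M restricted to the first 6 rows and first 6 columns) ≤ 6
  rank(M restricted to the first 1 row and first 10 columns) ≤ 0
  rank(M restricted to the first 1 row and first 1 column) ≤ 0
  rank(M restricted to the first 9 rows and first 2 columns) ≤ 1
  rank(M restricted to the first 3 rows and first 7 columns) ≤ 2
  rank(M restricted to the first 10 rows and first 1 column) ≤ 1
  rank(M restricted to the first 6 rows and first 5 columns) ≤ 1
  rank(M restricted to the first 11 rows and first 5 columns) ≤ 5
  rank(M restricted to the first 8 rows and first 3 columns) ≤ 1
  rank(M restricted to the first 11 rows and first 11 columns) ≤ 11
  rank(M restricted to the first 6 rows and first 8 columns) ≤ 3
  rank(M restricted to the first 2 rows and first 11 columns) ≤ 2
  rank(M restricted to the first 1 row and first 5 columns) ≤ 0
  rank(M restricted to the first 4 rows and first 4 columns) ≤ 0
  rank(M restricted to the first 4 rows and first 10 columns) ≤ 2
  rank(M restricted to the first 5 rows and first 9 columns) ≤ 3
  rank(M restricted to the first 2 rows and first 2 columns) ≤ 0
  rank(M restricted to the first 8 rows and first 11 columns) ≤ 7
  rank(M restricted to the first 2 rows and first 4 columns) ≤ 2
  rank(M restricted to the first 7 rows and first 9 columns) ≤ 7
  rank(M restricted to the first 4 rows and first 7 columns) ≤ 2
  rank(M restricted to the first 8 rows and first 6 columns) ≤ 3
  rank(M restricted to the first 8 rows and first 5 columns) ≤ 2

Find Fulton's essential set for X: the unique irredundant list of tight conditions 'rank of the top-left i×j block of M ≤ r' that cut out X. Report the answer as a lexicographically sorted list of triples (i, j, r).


Computing R[i][j] = min implied NW-rank bound (n=12, 30 conditions):

  i=1: 0 | 0 | 0 | 0 | 0 | 0 | 0 | 0 | 0 | 0 | 1 | 1
  i=2: 0 | 0 | 0 | 0 | 0 | 1 | 1 | 1 | 1 | 1 | 2 | 2
  i=3: 0 | 0 | 0 | 0 | 0 | 1 | 2 | 2 | 2 | 2 | 3 | 3
  i=4: 0 | 0 | 0 | 0 | 0 | 1 | 2 | 2 | 2 | 2 | 3 | 4
  i=5: 0 | 0 | 0 | 1 | 1 | 2 | 3 | 3 | 3 | 3 | 4 | 5
  i=6: 0 | 0 | 0 | 1 | 1 | 2 | 3 | 3 | 4 | 4 | 5 | 6
  i=7: 1 | 1 | 1 | 2 | 2 | 3 | 4 | 4 | 5 | 5 | 6 | 7
  i=8: 1 | 1 | 1 | 2 | 2 | 3 | 4 | 5 | 6 | 6 | 7 | 8
  i=9: 1 | 1 | 2 | 3 | 3 | 4 | 5 | 6 | 7 | 7 | 8 | 9
  i=10: 1 | 2 | 3 | 4 | 4 | 5 | 6 | 7 | 8 | 8 | 9 | 10
  i=11: 1 | 2 | 3 | 4 | 5 | 6 | 7 | 8 | 9 | 9 | 10 | 11
  i=12: 1 | 2 | 3 | 4 | 5 | 6 | 7 | 8 | 9 | 10 | 11 | 12

second differences of R give the permutation w = (11, 6, 7, 12, 4, 9, 1, 8, 3, 2, 5, 10).

Rothe diagram D(w) (40 cells), 9 SE-corners (essential conditions):

[(1, 10, 0), (4, 5, 0), (4, 10, 2), (6, 3, 0), (6, 5, 1), (6, 8, 3), (8, 3, 1), (8, 5, 2), (9, 2, 1)]


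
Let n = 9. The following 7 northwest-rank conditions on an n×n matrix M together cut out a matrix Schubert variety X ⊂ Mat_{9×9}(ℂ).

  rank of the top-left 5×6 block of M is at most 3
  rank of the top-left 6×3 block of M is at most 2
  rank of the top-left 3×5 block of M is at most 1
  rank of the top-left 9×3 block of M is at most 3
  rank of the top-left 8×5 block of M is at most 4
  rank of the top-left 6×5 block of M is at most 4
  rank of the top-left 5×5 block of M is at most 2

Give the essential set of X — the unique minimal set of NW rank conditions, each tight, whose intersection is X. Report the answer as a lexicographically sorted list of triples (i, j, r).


The tightest implied rank at each (i,j), from the 7 conditions:

  i=1: 1, 1, 1, 1, 1, 1, 1, 1, 1
  i=2: 1, 1, 1, 1, 1, 2, 2, 2, 2
  i=3: 1, 1, 1, 1, 1, 2, 3, 3, 3
  i=4: 1, 2, 2, 2, 2, 3, 4, 4, 4
  i=5: 1, 2, 2, 2, 2, 3, 4, 5, 5
  i=6: 1, 2, 2, 3, 3, 4, 5, 6, 6
  i=7: 1, 2, 3, 4, 4, 5, 6, 7, 7
  i=8: 1, 2, 3, 4, 4, 5, 6, 7, 8
  i=9: 1, 2, 3, 4, 5, 6, 7, 8, 9

second differences of R give the permutation w = (1, 6, 7, 2, 8, 4, 3, 9, 5).

D(w) has 13 cells with 4 SE-corners; essential set:

[(3, 5, 1), (5, 5, 2), (6, 3, 2), (8, 5, 4)]


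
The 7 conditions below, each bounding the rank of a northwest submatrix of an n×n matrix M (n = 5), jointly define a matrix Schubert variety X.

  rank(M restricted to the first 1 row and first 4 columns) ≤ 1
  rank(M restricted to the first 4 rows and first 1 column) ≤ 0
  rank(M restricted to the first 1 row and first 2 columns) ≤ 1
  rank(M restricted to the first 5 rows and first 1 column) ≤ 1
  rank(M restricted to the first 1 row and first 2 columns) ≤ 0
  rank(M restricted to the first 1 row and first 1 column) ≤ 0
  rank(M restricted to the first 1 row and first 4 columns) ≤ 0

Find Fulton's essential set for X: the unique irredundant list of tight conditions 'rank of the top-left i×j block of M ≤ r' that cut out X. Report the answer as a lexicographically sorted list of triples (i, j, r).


Rank table r_w(5×5) implied by the 7 constraints:

  R[1]: 0 | 0 | 0 | 0 | 1
  R[2]: 0 | 1 | 1 | 1 | 2
  R[3]: 0 | 1 | 2 | 2 | 3
  R[4]: 0 | 1 | 2 | 3 | 4
  R[5]: 1 | 2 | 3 | 4 | 5

hence w(1..5) = (5, 2, 3, 4, 1).

ℓ(w)=7; the 2 essential cells (i,j,r):

[(1, 4, 0), (4, 1, 0)]


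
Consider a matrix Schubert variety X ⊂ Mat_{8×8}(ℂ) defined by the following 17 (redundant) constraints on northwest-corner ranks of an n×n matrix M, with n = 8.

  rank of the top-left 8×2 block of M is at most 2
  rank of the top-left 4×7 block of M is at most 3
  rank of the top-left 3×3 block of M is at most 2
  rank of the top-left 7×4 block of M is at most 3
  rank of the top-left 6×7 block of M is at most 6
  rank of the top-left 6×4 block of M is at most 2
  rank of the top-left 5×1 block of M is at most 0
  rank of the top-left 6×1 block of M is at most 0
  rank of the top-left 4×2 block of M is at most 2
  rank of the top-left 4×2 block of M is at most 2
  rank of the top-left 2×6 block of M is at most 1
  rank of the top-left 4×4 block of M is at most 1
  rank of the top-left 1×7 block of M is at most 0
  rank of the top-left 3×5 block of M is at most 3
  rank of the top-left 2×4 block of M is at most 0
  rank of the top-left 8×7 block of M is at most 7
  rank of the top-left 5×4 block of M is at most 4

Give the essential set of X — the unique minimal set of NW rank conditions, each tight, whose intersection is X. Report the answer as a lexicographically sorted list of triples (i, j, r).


Propagating the 17 rank bounds to every northwest block:

  i=1: 0 | 0 | 0 | 0 | 0 | 0 | 0 | 1
  i=2: 0 | 0 | 0 | 0 | 1 | 1 | 1 | 2
  i=3: 0 | 1 | 1 | 1 | 2 | 2 | 2 | 3
  i=4: 0 | 1 | 1 | 1 | 2 | 3 | 3 | 4
  i=5: 0 | 1 | 2 | 2 | 3 | 4 | 4 | 5
  i=6: 0 | 1 | 2 | 2 | 3 | 4 | 5 | 6
  i=7: 1 | 2 | 3 | 3 | 4 | 5 | 6 | 7
  i=8: 1 | 2 | 3 | 4 | 5 | 6 | 7 | 8

so w = (8, 5, 2, 6, 3, 7, 1, 4).

5 SE-corners of the 18-cell Rothe diagram give Ess(w):

[(1, 7, 0), (2, 4, 0), (4, 4, 1), (6, 1, 0), (6, 4, 2)]


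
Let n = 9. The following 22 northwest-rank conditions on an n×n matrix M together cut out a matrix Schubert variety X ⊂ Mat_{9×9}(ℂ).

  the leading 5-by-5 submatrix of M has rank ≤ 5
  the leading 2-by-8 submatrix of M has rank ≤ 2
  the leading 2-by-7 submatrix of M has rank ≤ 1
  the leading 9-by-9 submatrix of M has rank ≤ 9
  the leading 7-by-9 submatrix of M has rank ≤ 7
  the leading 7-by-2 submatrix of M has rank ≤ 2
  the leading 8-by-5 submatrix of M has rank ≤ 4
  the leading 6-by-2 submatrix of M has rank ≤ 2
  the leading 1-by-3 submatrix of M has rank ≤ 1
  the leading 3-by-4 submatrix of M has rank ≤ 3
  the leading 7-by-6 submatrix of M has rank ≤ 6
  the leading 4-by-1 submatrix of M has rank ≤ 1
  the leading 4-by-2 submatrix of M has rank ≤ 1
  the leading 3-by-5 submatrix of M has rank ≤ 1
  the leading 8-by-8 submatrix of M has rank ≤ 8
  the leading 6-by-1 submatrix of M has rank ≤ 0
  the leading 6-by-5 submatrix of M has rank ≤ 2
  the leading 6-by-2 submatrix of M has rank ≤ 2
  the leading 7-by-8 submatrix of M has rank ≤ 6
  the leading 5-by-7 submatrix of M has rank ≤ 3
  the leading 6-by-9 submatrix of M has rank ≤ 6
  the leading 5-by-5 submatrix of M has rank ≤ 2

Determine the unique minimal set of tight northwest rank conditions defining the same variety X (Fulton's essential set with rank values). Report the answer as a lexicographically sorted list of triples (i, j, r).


Reconstructing r_w from the 22 given conditions:

  R[1]: 0  1  1  1  1  1  1  1  1
  R[2]: 0  1  1  1  1  1  1  2  2
  R[3]: 0  1  1  1  1  2  2  3  3
  R[4]: 0  1  2  2  2  3  3  4  4
  R[5]: 0  1  2  2  2  3  3  4  5
  R[6]: 0  1  2  2  2  3  4  5  6
  R[7]: 1  2  3  3  3  4  5  6  7
  R[8]: 1  2  3  4  4  5  6  7  8
  R[9]: 1  2  3  4  5  6  7  8  9

giving w = (2, 8, 6, 3, 9, 7, 1, 4, 5) via Δ²R.

D(w) has 19 cells with 5 SE-corners; essential set:

[(2, 7, 1), (3, 5, 1), (5, 7, 3), (6, 1, 0), (6, 5, 2)]


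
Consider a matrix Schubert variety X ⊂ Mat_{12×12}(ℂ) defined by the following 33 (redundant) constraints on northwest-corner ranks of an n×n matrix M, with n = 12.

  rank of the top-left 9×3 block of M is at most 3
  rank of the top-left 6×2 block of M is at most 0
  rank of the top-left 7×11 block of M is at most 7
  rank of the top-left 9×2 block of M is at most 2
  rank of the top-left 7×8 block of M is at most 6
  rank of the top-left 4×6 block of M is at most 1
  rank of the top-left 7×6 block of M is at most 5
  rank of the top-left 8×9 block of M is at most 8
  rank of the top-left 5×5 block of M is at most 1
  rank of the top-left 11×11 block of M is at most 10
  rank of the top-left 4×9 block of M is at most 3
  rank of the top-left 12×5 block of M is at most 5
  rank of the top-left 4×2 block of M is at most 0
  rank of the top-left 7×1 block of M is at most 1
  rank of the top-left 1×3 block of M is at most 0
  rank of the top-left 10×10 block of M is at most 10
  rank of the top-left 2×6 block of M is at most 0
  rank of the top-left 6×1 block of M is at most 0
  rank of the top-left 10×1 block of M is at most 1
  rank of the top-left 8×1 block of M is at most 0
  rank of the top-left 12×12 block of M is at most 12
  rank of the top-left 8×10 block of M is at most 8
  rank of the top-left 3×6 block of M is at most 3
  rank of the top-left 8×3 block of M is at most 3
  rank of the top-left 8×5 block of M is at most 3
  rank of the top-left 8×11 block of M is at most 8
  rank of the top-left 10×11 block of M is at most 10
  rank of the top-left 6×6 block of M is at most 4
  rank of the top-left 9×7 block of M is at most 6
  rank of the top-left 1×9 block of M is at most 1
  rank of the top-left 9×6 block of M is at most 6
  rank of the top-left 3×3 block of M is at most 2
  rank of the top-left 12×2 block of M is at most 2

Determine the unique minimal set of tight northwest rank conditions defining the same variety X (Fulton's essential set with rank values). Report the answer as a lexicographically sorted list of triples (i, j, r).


Reconstructing r_w from the 33 given conditions:

  R[1]: 0, 0, 0, 0, 0, 0, 1, 1, 1, 1, 1, 1
  R[2]: 0, 0, 0, 0, 0, 0, 1, 2, 2, 2, 2, 2
  R[3]: 0, 0, 1, 1, 1, 1, 2, 3, 3, 3, 3, 3
  R[4]: 0, 0, 1, 1, 1, 1, 2, 3, 3, 4, 4, 4
  R[5]: 0, 0, 1, 1, 1, 2, 3, 4, 4, 5, 5, 5
  R[6]: 0, 0, 1, 2, 2, 3, 4, 5, 5, 6, 6, 6
  R[7]: 0, 1, 2, 3, 3, 4, 5, 6, 6, 7, 7, 7
  R[8]: 0, 1, 2, 3, 3, 4, 5, 6, 7, 8, 8, 8
  R[9]: 1, 2, 3, 4, 4, 5, 6, 7, 8, 9, 9, 9
  R[10]: 1, 2, 3, 4, 5, 6, 7, 8, 9, 10, 10, 10
  R[11]: 1, 2, 3, 4, 5, 6, 7, 8, 9, 10, 10, 11
  R[12]: 1, 2, 3, 4, 5, 6, 7, 8, 9, 10, 11, 12

the unique w with this rank table is (7, 8, 3, 10, 6, 4, 2, 9, 1, 5, 12, 11).

|D(w)|=30, |Ess(w)|=8:

[(2, 6, 0), (4, 6, 1), (4, 9, 3), (5, 5, 1), (6, 2, 0), (8, 1, 0), (8, 5, 3), (11, 11, 10)]


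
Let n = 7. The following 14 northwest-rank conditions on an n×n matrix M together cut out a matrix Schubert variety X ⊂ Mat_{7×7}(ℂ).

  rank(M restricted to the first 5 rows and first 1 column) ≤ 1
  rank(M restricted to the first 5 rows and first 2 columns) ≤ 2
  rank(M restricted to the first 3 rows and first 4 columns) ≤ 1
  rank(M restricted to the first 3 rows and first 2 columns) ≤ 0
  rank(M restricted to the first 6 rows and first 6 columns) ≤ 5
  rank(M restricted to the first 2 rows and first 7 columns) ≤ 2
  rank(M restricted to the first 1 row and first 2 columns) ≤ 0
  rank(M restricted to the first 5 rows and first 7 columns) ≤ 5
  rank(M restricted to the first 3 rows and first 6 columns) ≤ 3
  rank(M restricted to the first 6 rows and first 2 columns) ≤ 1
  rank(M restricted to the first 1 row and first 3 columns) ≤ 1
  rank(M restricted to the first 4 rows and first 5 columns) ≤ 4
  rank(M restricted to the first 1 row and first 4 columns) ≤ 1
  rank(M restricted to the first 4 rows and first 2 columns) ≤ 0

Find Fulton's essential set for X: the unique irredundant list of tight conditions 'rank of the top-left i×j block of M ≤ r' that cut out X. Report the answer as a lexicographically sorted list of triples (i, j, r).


Computing R[i][j] = min implied NW-rank bound (n=7, 14 conditions):

  i=1: 0 | 0 | 1 | 1 | 1 | 1 | 1
  i=2: 0 | 0 | 1 | 1 | 2 | 2 | 2
  i=3: 0 | 0 | 1 | 1 | 2 | 3 | 3
  i=4: 0 | 0 | 1 | 2 | 3 | 4 | 4
  i=5: 1 | 1 | 2 | 3 | 4 | 5 | 5
  i=6: 1 | 1 | 2 | 3 | 4 | 5 | 6
  i=7: 1 | 2 | 3 | 4 | 5 | 6 | 7

second differences of R give the permutation w = (3, 5, 6, 4, 1, 7, 2).

Rothe diagram D(w) (11 cells), 3 SE-corners (essential conditions):

[(3, 4, 1), (4, 2, 0), (6, 2, 1)]


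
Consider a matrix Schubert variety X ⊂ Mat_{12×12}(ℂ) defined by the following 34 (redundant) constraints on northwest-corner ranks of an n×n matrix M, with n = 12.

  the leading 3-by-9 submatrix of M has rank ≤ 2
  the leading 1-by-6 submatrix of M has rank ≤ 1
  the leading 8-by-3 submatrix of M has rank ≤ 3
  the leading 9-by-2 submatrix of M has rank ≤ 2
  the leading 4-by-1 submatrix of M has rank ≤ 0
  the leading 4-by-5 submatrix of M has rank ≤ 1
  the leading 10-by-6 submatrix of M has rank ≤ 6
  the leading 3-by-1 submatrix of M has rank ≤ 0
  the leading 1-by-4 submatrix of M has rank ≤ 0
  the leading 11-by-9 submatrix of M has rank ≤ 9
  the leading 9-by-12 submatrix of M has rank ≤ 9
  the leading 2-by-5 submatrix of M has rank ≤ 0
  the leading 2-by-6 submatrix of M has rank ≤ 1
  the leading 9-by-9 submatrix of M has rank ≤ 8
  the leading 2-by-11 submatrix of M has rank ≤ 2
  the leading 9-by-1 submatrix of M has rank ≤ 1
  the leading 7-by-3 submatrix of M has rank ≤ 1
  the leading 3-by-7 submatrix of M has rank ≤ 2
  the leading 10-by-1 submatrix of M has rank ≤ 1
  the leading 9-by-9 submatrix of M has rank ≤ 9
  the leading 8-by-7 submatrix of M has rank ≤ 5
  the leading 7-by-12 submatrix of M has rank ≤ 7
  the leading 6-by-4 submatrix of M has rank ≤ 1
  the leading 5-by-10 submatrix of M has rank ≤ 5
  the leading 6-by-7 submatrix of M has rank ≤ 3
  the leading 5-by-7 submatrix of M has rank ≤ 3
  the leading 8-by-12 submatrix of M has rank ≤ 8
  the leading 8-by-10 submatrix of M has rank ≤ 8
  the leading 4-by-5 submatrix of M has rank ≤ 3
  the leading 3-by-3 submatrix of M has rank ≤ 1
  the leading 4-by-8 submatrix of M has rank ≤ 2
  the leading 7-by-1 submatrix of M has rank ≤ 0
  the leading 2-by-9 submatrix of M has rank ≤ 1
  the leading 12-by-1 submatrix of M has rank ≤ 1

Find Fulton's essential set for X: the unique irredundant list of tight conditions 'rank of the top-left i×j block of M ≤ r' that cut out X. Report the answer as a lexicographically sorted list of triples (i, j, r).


Propagating the 34 rank bounds to every northwest block:

  0 | 0 | 0 | 0 | 0 | 1 | 1 | 1 | 1 | 1 | 1 | 1
  0 | 0 | 0 | 0 | 0 | 1 | 1 | 1 | 1 | 2 | 2 | 2
  0 | 1 | 1 | 1 | 1 | 2 | 2 | 2 | 2 | 3 | 3 | 3
  0 | 1 | 1 | 1 | 1 | 2 | 2 | 2 | 3 | 4 | 4 | 4
  0 | 1 | 1 | 1 | 2 | 3 | 3 | 3 | 4 | 5 | 5 | 5
  0 | 1 | 1 | 1 | 2 | 3 | 3 | 4 | 5 | 6 | 6 | 6
  0 | 1 | 1 | 2 | 3 | 4 | 4 | 5 | 6 | 7 | 7 | 7
  1 | 2 | 2 | 3 | 4 | 5 | 5 | 6 | 7 | 8 | 8 | 8
  1 | 2 | 3 | 4 | 5 | 6 | 6 | 7 | 8 | 9 | 9 | 9
  1 | 2 | 3 | 4 | 5 | 6 | 7 | 8 | 9 | 10 | 10 | 10
  1 | 2 | 3 | 4 | 5 | 6 | 7 | 8 | 9 | 10 | 11 | 11
  1 | 2 | 3 | 4 | 5 | 6 | 7 | 8 | 9 | 10 | 11 | 12

so w = (6, 10, 2, 9, 5, 8, 4, 1, 3, 7, 11, 12).

8 SE-corners of the 29-cell Rothe diagram give Ess(w):

[(2, 5, 0), (2, 9, 1), (4, 5, 1), (4, 8, 2), (6, 4, 1), (6, 7, 3), (7, 1, 0), (7, 3, 1)]


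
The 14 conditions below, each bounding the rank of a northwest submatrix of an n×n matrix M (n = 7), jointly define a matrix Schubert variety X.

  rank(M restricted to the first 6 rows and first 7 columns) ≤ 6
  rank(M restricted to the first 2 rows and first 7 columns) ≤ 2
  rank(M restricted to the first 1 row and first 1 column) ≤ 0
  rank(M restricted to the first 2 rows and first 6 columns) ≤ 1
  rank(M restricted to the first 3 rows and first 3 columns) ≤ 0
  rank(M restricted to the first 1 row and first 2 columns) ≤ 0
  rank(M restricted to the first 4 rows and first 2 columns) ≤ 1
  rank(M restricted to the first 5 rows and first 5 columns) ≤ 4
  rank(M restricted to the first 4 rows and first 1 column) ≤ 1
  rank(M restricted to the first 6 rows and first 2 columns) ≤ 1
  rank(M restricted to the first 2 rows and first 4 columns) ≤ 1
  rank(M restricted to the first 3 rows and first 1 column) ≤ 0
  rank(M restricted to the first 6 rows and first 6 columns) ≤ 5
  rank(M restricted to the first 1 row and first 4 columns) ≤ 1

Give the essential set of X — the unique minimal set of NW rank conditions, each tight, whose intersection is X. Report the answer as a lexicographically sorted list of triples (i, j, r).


Computing R[i][j] = min implied NW-rank bound (n=7, 14 conditions):

  0 0 0 1 1 1 1
  0 0 0 1 1 1 2
  0 0 0 1 2 2 3
  1 1 1 2 3 3 4
  1 1 2 3 4 4 5
  1 1 2 3 4 5 6
  1 2 3 4 5 6 7

second differences of R give the permutation w = (4, 7, 5, 1, 3, 6, 2).

Rothe diagram D(w) (13 cells), 3 SE-corners (essential conditions):

[(2, 6, 1), (3, 3, 0), (6, 2, 1)]
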